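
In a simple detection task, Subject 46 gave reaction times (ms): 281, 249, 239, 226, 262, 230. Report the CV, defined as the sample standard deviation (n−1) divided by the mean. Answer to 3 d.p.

0.084

n = 6, Σ = 1487, M = 247.8333
Σ(x−M)² = 2174.833; s = √(2174.833/5) = 20.8559
CV = 20.8559 / 247.8333 = 0.08415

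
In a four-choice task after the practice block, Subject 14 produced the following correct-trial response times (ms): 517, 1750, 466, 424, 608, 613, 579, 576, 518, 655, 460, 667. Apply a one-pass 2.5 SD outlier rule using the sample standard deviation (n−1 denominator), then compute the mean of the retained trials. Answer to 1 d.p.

n = 12, ΣRT = 7833, M = 652.750
Σ(x−M)² = 1380018.25; s = √(1380018.25/11) = 354.198
Cutoffs: 652.750 ± 2.5·354.198 → [-232.7, 1538.2]
Outside: 1750 → excluded.
Retained (n=11): Σ = 6083, mean = 6083/11 = 553.000

553.0 ms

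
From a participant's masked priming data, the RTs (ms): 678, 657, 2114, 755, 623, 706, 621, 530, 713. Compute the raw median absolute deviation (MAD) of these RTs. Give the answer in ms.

Sorted: 530, 621, 623, 657, 678, 706, 713, 755, 2114 → median = 678
|x − 678|: 0, 21, 1436, 77, 55, 28, 57, 148, 35
Sorted deviations: 0, 21, 28, 35, 55, 57, 77, 148, 1436 → MAD = 55

55 ms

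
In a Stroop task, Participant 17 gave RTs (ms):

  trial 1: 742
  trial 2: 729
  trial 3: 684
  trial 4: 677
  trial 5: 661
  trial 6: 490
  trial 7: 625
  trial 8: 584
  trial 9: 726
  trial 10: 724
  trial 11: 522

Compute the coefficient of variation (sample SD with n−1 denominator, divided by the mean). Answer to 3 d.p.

0.133

n = 11, Σ = 7164, M = 651.2727
Σ(x−M)² = 74910.182; s = √(74910.182/10) = 86.5507
CV = 86.5507 / 651.2727 = 0.13289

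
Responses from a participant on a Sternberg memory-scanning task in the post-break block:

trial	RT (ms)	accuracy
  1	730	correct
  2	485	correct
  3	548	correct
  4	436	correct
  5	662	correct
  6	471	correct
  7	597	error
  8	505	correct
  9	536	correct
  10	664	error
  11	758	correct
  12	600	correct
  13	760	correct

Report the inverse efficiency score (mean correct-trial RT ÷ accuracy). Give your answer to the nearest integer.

Correct trials (n=11): 730, 485, 548, 436, 662, 471, 505, 536, 758, 600, 760
Mean correct RT = 6491/11 = 590.0909 ms
Proportion correct = 11/13
IES = 590.0909 / (11/13) = 697.380 ms

697 ms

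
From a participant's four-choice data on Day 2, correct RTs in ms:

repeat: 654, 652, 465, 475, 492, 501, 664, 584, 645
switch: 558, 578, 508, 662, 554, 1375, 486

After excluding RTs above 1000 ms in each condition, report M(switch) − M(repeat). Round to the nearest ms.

switch: exclude 1375
M(repeat) = 5132/9 = 570.222
M(switch) = 3346/6 = 557.667
Difference = 557.667 − 570.222 = -12.556 ms

-13 ms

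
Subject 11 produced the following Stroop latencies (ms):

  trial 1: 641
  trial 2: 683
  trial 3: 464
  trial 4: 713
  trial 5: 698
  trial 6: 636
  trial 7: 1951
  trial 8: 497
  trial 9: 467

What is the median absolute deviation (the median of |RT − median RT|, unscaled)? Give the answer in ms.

72 ms

Sorted: 464, 467, 497, 636, 641, 683, 698, 713, 1951 → median = 641
|x − 641|: 0, 42, 177, 72, 57, 5, 1310, 144, 174
Sorted deviations: 0, 5, 42, 57, 72, 144, 174, 177, 1310 → MAD = 72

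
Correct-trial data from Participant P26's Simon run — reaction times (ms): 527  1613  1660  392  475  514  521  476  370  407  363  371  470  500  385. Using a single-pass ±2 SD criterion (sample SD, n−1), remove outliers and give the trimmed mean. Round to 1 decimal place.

n = 15, ΣRT = 9044, M = 602.933
Σ(x−M)² = 2514754.93; s = √(2514754.93/14) = 423.822
Cutoffs: 602.933 ± 2·423.822 → [-244.7, 1450.6]
Outside: 1613, 1660 → excluded.
Retained (n=13): Σ = 5771, mean = 5771/13 = 443.923

443.9 ms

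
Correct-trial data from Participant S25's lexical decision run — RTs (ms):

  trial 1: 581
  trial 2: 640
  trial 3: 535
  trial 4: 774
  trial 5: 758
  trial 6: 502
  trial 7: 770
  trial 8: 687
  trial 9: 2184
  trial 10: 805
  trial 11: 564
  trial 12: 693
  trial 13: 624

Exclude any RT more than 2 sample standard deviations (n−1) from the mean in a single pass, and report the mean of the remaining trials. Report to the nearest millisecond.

661 ms

n = 13, ΣRT = 10117, M = 778.231
Σ(x−M)² = 2256140.31; s = √(2256140.31/12) = 433.603
Cutoffs: 778.231 ± 2·433.603 → [-89.0, 1645.4]
Outside: 2184 → excluded.
Retained (n=12): Σ = 7933, mean = 7933/12 = 661.083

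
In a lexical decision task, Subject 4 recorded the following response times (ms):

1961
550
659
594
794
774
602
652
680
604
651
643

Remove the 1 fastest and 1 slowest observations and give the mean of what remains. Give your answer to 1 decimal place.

Sorted: 550, 594, 602, 604, 643, 651, 652, 659, 680, 774, 794, 1961
Drop lowest 1 (550) and highest 1 (1961)
Remaining (n=10): Σ = 6653, mean = 6653/10 = 665.300

665.3 ms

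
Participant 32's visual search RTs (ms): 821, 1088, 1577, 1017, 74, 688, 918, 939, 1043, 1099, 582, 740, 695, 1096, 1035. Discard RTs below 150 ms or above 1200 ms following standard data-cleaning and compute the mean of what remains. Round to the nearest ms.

905 ms

Excluded: 74, 1577
Retained (n=13): Σ = 11761
Mean = 11761/13 = 904.6923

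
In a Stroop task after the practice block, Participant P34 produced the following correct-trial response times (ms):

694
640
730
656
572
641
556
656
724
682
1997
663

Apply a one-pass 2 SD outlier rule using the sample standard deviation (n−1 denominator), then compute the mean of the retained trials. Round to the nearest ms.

n = 12, ΣRT = 9211, M = 767.583
Σ(x−M)² = 1678676.92; s = √(1678676.92/11) = 390.649
Cutoffs: 767.583 ± 2·390.649 → [-13.7, 1548.9]
Outside: 1997 → excluded.
Retained (n=11): Σ = 7214, mean = 7214/11 = 655.818

656 ms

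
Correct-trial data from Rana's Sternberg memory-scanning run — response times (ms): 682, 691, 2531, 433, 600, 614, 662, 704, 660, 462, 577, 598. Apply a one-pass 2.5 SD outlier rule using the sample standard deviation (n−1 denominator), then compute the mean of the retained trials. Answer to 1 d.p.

n = 12, ΣRT = 9214, M = 767.833
Σ(x−M)² = 3471671.67; s = √(3471671.67/11) = 561.789
Cutoffs: 767.833 ± 2.5·561.789 → [-636.6, 2172.3]
Outside: 2531 → excluded.
Retained (n=11): Σ = 6683, mean = 6683/11 = 607.545

607.5 ms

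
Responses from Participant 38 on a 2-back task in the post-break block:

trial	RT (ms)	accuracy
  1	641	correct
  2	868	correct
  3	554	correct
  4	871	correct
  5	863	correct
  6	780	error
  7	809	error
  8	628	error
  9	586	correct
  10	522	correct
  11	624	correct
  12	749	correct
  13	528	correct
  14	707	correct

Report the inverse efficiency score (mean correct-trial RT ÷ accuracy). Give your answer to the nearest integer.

869 ms

Correct trials (n=11): 641, 868, 554, 871, 863, 586, 522, 624, 749, 528, 707
Mean correct RT = 7513/11 = 683.0000 ms
Proportion correct = 11/14
IES = 683.0000 / (11/14) = 869.273 ms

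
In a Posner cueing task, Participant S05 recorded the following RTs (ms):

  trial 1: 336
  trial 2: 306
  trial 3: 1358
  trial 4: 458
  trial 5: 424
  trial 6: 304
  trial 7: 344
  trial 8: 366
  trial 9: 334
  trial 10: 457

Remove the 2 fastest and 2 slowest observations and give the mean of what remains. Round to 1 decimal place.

376.8 ms

Sorted: 304, 306, 334, 336, 344, 366, 424, 457, 458, 1358
Drop lowest 2 (304, 306) and highest 2 (458, 1358)
Remaining (n=6): Σ = 2261, mean = 2261/6 = 376.833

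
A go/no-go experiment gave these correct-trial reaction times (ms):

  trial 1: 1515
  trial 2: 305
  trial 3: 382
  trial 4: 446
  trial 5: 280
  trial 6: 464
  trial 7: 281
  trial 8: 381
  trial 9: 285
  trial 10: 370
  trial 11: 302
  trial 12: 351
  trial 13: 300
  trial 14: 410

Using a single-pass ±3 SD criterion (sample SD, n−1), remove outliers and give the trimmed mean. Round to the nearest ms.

n = 14, ΣRT = 6072, M = 433.714
Σ(x−M)² = 1308024.86; s = √(1308024.86/13) = 317.202
Cutoffs: 433.714 ± 3·317.202 → [-517.9, 1385.3]
Outside: 1515 → excluded.
Retained (n=13): Σ = 4557, mean = 4557/13 = 350.538

351 ms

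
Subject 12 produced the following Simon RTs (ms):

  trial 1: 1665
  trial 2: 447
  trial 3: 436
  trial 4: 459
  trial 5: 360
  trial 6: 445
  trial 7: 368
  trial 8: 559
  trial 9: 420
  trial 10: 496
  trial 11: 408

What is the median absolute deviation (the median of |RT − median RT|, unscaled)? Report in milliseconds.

Sorted: 360, 368, 408, 420, 436, 445, 447, 459, 496, 559, 1665 → median = 445
|x − 445|: 1220, 2, 9, 14, 85, 0, 77, 114, 25, 51, 37
Sorted deviations: 0, 2, 9, 14, 25, 37, 51, 77, 85, 114, 1220 → MAD = 37

37 ms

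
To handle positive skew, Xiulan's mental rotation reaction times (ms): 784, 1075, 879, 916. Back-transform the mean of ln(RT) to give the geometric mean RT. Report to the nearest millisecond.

908 ms

ln(RT): 6.6644, 6.9801, 6.7788, 6.8200
Mean ln(RT) = 27.2433/4 = 6.81082
Geometric mean = exp(6.81082) = 907.62 ms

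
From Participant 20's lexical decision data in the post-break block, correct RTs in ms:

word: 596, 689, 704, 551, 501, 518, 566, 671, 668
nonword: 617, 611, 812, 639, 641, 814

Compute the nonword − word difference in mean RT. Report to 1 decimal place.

M(word) = 5464/9 = 607.111
M(nonword) = 4134/6 = 689.000
Difference = 689.000 − 607.111 = 81.889 ms

81.9 ms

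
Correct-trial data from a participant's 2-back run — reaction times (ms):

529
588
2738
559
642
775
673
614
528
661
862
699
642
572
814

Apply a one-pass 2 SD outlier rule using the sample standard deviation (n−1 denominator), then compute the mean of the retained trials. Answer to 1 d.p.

654.1 ms

n = 15, ΣRT = 11896, M = 793.067
Σ(x−M)² = 4192396.93; s = √(4192396.93/14) = 547.227
Cutoffs: 793.067 ± 2·547.227 → [-301.4, 1887.5]
Outside: 2738 → excluded.
Retained (n=14): Σ = 9158, mean = 9158/14 = 654.143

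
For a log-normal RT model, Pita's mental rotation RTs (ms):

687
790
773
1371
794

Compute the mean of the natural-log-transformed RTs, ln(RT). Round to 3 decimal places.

6.751

ln(RT): 6.5323, 6.6720, 6.6503, 7.2233, 6.6771
Σ ln(RT) = 33.7550
Mean = 33.7550/5 = 6.75101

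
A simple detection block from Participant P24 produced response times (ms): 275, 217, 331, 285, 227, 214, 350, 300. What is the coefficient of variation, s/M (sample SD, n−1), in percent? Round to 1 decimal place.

n = 8, Σ = 2199, M = 274.8750
Σ(x−M)² = 18874.875; s = √(18874.875/7) = 51.9270
CV = 51.9270 / 274.8750 = 0.18891 = 18.891%

18.9%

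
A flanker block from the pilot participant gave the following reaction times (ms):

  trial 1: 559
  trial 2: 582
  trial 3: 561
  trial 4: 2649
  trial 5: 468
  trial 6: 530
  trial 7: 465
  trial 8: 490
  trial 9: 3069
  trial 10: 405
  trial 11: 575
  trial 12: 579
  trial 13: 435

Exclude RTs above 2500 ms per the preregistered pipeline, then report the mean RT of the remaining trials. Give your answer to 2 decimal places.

513.55 ms

Excluded: 2649, 3069
Retained (n=11): Σ = 5649
Mean = 5649/11 = 513.5455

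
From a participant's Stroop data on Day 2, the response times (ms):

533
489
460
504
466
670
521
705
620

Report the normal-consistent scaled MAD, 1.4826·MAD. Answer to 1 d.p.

Sorted: 460, 466, 489, 504, 521, 533, 620, 670, 705 → median = 521
|x − 521| sorted: 0, 12, 17, 32, 55, 61, 99, 149, 184 → MAD = 55
Robust SD ≈ 1.4826 × 55 = 81.543

81.5 ms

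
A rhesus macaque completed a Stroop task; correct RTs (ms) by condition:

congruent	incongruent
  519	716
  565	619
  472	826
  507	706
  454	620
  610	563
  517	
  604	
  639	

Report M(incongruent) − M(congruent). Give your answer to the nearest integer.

132 ms

M(congruent) = 4887/9 = 543.000
M(incongruent) = 4050/6 = 675.000
Difference = 675.000 − 543.000 = 132.000 ms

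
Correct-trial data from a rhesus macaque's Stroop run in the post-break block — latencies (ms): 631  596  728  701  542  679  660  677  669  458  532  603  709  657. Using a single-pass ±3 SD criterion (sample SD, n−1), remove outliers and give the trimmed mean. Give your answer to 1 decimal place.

631.6 ms

n = 14, ΣRT = 8842, M = 631.571
Σ(x−M)² = 77429.43; s = √(77429.43/13) = 77.176
Cutoffs: 631.571 ± 3·77.176 → [400.0, 863.1]
No RTs fall outside the cutoffs; all 14 retained. Mean = 8842/14 = 631.571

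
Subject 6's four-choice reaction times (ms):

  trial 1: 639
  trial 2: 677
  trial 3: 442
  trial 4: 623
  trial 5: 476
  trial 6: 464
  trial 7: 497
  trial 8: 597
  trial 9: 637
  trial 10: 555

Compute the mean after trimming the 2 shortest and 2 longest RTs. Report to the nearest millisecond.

Sorted: 442, 464, 476, 497, 555, 597, 623, 637, 639, 677
Drop lowest 2 (442, 464) and highest 2 (639, 677)
Remaining (n=6): Σ = 3385, mean = 3385/6 = 564.167

564 ms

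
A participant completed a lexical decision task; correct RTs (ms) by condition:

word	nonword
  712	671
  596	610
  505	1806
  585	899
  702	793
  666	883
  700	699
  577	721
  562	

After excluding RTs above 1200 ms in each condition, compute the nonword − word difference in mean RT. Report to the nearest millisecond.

131 ms

nonword: exclude 1806
M(word) = 5605/9 = 622.778
M(nonword) = 5276/7 = 753.714
Difference = 753.714 − 622.778 = 130.937 ms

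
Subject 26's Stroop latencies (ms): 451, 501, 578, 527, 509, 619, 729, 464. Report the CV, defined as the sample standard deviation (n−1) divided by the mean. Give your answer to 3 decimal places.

0.168

n = 8, Σ = 4378, M = 547.2500
Σ(x−M)² = 59333.500; s = √(59333.500/7) = 92.0664
CV = 92.0664 / 547.2500 = 0.16823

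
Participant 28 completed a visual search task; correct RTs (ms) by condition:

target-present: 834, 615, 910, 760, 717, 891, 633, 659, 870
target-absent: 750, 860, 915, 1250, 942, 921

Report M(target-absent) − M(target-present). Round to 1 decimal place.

174.2 ms

M(target-present) = 6889/9 = 765.444
M(target-absent) = 5638/6 = 939.667
Difference = 939.667 − 765.444 = 174.222 ms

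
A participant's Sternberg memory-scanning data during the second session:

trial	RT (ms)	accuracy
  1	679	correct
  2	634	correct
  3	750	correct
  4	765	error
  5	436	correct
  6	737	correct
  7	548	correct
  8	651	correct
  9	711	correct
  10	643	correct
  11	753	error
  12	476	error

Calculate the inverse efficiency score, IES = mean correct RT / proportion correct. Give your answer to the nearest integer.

858 ms

Correct trials (n=9): 679, 634, 750, 436, 737, 548, 651, 711, 643
Mean correct RT = 5789/9 = 643.2222 ms
Proportion correct = 9/12
IES = 643.2222 / (9/12) = 857.630 ms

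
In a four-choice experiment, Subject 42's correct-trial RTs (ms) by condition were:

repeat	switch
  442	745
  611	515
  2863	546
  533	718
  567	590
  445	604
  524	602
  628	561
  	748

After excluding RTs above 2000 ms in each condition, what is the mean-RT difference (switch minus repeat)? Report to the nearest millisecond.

90 ms

repeat: exclude 2863
M(repeat) = 3750/7 = 535.714
M(switch) = 5629/9 = 625.444
Difference = 625.444 − 535.714 = 89.730 ms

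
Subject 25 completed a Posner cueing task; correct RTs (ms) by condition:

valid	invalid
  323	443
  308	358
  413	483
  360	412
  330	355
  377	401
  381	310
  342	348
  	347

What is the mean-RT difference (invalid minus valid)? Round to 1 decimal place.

M(valid) = 2834/8 = 354.250
M(invalid) = 3457/9 = 384.111
Difference = 384.111 − 354.250 = 29.861 ms

29.9 ms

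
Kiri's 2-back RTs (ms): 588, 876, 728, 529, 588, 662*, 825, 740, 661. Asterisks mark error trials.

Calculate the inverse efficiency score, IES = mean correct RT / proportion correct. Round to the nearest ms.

Correct trials (n=8): 588, 876, 728, 529, 588, 825, 740, 661
Mean correct RT = 5535/8 = 691.8750 ms
Proportion correct = 8/9
IES = 691.8750 / (8/9) = 778.359 ms

778 ms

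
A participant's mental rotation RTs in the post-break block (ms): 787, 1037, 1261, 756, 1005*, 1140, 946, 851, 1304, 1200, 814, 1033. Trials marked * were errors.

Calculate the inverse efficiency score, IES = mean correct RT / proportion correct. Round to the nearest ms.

1104 ms

Correct trials (n=11): 787, 1037, 1261, 756, 1140, 946, 851, 1304, 1200, 814, 1033
Mean correct RT = 11129/11 = 1011.7273 ms
Proportion correct = 11/12
IES = 1011.7273 / (11/12) = 1103.702 ms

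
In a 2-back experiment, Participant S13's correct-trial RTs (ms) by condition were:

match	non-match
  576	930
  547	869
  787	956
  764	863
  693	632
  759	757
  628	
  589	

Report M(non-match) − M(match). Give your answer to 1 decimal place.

166.6 ms

M(match) = 5343/8 = 667.875
M(non-match) = 5007/6 = 834.500
Difference = 834.500 − 667.875 = 166.625 ms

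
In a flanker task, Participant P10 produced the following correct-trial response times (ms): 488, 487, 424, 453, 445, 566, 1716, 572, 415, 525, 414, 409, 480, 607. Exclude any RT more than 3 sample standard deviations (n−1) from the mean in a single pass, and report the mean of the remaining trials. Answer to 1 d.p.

n = 14, ΣRT = 8001, M = 571.500
Σ(x−M)² = 1463323.50; s = √(1463323.50/13) = 335.505
Cutoffs: 571.500 ± 3·335.505 → [-435.0, 1578.0]
Outside: 1716 → excluded.
Retained (n=13): Σ = 6285, mean = 6285/13 = 483.462

483.5 ms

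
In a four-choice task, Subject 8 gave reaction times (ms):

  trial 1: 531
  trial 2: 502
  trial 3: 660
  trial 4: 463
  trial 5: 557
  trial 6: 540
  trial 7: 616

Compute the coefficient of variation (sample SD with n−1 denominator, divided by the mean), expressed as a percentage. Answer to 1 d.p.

12.1%

n = 7, Σ = 3869, M = 552.7143
Σ(x−M)² = 26787.429; s = √(26787.429/6) = 66.8174
CV = 66.8174 / 552.7143 = 0.12089 = 12.089%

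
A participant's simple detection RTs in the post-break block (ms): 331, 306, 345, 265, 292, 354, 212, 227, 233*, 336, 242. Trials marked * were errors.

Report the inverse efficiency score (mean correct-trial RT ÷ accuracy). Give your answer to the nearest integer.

Correct trials (n=10): 331, 306, 345, 265, 292, 354, 212, 227, 336, 242
Mean correct RT = 2910/10 = 291.0000 ms
Proportion correct = 10/11
IES = 291.0000 / (10/11) = 320.100 ms

320 ms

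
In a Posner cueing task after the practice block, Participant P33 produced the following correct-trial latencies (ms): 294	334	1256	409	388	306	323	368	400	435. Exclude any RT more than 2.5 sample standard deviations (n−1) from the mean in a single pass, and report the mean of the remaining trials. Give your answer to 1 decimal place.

361.9 ms

n = 10, ΣRT = 4513, M = 451.300
Σ(x−M)² = 739250.10; s = √(739250.10/9) = 286.599
Cutoffs: 451.300 ± 2.5·286.599 → [-265.2, 1167.8]
Outside: 1256 → excluded.
Retained (n=9): Σ = 3257, mean = 3257/9 = 361.889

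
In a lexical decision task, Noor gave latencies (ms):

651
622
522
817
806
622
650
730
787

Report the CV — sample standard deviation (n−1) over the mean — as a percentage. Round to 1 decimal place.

14.6%

n = 9, Σ = 6207, M = 689.6667
Σ(x−M)² = 81186.000; s = √(81186.000/8) = 100.7385
CV = 100.7385 / 689.6667 = 0.14607 = 14.607%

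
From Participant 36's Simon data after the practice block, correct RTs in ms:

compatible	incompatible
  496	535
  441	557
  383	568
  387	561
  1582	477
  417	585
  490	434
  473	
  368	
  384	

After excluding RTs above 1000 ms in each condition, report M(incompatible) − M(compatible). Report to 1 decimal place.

compatible: exclude 1582
M(compatible) = 3839/9 = 426.556
M(incompatible) = 3717/7 = 531.000
Difference = 531.000 − 426.556 = 104.444 ms

104.4 ms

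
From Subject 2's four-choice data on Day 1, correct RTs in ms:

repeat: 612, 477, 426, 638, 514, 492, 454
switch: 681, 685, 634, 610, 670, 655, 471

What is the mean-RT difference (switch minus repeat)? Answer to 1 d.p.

113.3 ms

M(repeat) = 3613/7 = 516.143
M(switch) = 4406/7 = 629.429
Difference = 629.429 − 516.143 = 113.286 ms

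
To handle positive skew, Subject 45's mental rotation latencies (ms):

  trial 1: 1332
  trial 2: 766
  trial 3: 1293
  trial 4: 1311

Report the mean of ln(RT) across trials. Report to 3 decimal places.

7.045

ln(RT): 7.1944, 6.6412, 7.1647, 7.1785
Σ ln(RT) = 28.1789
Mean = 28.1789/4 = 7.04472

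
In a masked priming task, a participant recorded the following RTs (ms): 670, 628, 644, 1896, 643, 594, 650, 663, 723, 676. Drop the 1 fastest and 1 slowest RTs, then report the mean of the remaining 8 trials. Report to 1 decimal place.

662.1 ms

Sorted: 594, 628, 643, 644, 650, 663, 670, 676, 723, 1896
Drop lowest 1 (594) and highest 1 (1896)
Remaining (n=8): Σ = 5297, mean = 5297/8 = 662.125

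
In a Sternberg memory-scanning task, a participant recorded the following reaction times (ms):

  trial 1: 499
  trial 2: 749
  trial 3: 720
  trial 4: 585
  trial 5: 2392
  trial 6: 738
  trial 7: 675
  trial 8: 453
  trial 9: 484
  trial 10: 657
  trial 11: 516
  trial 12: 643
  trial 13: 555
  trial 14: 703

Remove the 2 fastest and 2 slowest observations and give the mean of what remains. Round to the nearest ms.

Sorted: 453, 484, 499, 516, 555, 585, 643, 657, 675, 703, 720, 738, 749, 2392
Drop lowest 2 (453, 484) and highest 2 (749, 2392)
Remaining (n=10): Σ = 6291, mean = 6291/10 = 629.100

629 ms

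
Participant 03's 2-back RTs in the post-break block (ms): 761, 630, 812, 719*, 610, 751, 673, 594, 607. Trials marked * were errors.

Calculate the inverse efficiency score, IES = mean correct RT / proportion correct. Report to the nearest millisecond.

765 ms

Correct trials (n=8): 761, 630, 812, 610, 751, 673, 594, 607
Mean correct RT = 5438/8 = 679.7500 ms
Proportion correct = 8/9
IES = 679.7500 / (8/9) = 764.719 ms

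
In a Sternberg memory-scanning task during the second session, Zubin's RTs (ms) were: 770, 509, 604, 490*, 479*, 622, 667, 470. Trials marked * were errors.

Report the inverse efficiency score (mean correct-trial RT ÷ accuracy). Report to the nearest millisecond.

809 ms

Correct trials (n=6): 770, 509, 604, 622, 667, 470
Mean correct RT = 3642/6 = 607.0000 ms
Proportion correct = 6/8
IES = 607.0000 / (6/8) = 809.333 ms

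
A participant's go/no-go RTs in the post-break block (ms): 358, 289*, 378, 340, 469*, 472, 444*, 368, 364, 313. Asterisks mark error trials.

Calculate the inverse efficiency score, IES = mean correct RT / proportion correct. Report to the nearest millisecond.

Correct trials (n=7): 358, 378, 340, 472, 368, 364, 313
Mean correct RT = 2593/7 = 370.4286 ms
Proportion correct = 7/10
IES = 370.4286 / (7/10) = 529.184 ms

529 ms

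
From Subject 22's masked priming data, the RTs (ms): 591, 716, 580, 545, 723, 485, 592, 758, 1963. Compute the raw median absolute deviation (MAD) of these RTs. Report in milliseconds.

107 ms

Sorted: 485, 545, 580, 591, 592, 716, 723, 758, 1963 → median = 592
|x − 592|: 1, 124, 12, 47, 131, 107, 0, 166, 1371
Sorted deviations: 0, 1, 12, 47, 107, 124, 131, 166, 1371 → MAD = 107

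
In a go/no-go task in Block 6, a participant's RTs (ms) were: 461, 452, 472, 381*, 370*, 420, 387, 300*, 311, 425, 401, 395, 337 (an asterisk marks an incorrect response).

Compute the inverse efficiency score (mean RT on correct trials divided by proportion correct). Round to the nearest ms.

528 ms

Correct trials (n=10): 461, 452, 472, 420, 387, 311, 425, 401, 395, 337
Mean correct RT = 4061/10 = 406.1000 ms
Proportion correct = 10/13
IES = 406.1000 / (10/13) = 527.930 ms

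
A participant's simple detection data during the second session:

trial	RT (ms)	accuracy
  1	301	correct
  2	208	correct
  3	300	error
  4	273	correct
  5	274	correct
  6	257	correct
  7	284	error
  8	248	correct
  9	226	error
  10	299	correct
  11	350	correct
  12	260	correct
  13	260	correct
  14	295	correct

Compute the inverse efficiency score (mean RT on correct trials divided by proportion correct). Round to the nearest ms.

350 ms

Correct trials (n=11): 301, 208, 273, 274, 257, 248, 299, 350, 260, 260, 295
Mean correct RT = 3025/11 = 275.0000 ms
Proportion correct = 11/14
IES = 275.0000 / (11/14) = 350.000 ms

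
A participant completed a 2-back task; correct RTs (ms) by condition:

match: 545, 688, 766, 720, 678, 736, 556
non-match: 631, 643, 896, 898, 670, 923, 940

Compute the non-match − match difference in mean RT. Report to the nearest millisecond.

M(match) = 4689/7 = 669.857
M(non-match) = 5601/7 = 800.143
Difference = 800.143 − 669.857 = 130.286 ms

130 ms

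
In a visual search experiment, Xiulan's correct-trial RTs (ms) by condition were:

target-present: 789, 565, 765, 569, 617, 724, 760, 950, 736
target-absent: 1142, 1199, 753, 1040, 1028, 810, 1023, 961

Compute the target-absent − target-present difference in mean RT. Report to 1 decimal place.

M(target-present) = 6475/9 = 719.444
M(target-absent) = 7956/8 = 994.500
Difference = 994.500 − 719.444 = 275.056 ms

275.1 ms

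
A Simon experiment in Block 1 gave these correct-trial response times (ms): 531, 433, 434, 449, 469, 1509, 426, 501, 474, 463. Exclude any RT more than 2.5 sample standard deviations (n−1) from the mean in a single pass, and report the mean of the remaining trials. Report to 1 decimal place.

n = 10, ΣRT = 5689, M = 568.900
Σ(x−M)² = 991498.90; s = √(991498.90/9) = 331.913
Cutoffs: 568.900 ± 2.5·331.913 → [-260.9, 1398.7]
Outside: 1509 → excluded.
Retained (n=9): Σ = 4180, mean = 4180/9 = 464.444

464.4 ms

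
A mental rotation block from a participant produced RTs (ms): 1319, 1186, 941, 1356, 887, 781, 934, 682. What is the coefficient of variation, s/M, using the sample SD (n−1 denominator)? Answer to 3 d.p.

n = 8, Σ = 8086, M = 1010.7500
Σ(x−M)² = 431859.500; s = √(431859.500/7) = 248.3832
CV = 248.3832 / 1010.7500 = 0.24574

0.246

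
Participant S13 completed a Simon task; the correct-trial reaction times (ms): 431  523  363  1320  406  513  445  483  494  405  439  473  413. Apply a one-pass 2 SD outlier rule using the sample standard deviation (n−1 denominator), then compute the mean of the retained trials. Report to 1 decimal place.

449.0 ms

n = 13, ΣRT = 6708, M = 516.000
Σ(x−M)² = 726530.00; s = √(726530.00/12) = 246.057
Cutoffs: 516.000 ± 2·246.057 → [23.9, 1008.1]
Outside: 1320 → excluded.
Retained (n=12): Σ = 5388, mean = 5388/12 = 449.000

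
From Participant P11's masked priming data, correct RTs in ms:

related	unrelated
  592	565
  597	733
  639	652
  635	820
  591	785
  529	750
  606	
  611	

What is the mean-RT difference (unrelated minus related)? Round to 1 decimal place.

117.5 ms

M(related) = 4800/8 = 600.000
M(unrelated) = 4305/6 = 717.500
Difference = 717.500 − 600.000 = 117.500 ms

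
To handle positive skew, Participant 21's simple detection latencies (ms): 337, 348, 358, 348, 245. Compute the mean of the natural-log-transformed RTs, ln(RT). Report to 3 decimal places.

5.781

ln(RT): 5.8201, 5.8522, 5.8805, 5.8522, 5.5013
Σ ln(RT) = 28.9063
Mean = 28.9063/5 = 5.78126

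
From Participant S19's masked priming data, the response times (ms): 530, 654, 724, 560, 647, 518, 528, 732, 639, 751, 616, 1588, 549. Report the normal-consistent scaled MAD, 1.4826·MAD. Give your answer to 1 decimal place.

Sorted: 518, 528, 530, 549, 560, 616, 639, 647, 654, 724, 732, 751, 1588 → median = 639
|x − 639| sorted: 0, 8, 15, 23, 79, 85, 90, 93, 109, 111, 112, 121, 949 → MAD = 90
Robust SD ≈ 1.4826 × 90 = 133.434

133.4 ms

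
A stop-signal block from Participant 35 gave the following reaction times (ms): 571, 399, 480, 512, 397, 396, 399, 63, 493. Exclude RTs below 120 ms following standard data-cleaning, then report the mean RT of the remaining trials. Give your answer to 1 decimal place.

455.9 ms

Excluded: 63
Retained (n=8): Σ = 3647
Mean = 3647/8 = 455.8750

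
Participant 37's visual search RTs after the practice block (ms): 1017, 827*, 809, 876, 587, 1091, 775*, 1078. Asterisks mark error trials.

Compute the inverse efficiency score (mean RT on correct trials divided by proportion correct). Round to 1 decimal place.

Correct trials (n=6): 1017, 809, 876, 587, 1091, 1078
Mean correct RT = 5458/6 = 909.6667 ms
Proportion correct = 6/8
IES = 909.6667 / (6/8) = 1212.889 ms

1212.9 ms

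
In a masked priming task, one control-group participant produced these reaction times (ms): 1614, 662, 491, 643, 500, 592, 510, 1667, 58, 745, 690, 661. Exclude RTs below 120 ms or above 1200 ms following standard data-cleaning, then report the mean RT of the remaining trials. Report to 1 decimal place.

Excluded: 58, 1614, 1667
Retained (n=9): Σ = 5494
Mean = 5494/9 = 610.4444

610.4 ms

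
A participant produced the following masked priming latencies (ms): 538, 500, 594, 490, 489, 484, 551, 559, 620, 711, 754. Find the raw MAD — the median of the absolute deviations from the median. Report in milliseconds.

Sorted: 484, 489, 490, 500, 538, 551, 559, 594, 620, 711, 754 → median = 551
|x − 551|: 13, 51, 43, 61, 62, 67, 0, 8, 69, 160, 203
Sorted deviations: 0, 8, 13, 43, 51, 61, 62, 67, 69, 160, 203 → MAD = 61

61 ms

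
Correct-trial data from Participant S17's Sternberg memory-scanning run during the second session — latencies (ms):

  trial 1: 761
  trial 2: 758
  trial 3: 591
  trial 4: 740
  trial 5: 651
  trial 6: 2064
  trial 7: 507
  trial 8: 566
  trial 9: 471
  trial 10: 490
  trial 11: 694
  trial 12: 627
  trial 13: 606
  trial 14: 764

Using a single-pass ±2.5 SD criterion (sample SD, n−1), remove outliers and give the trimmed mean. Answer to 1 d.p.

632.8 ms

n = 14, ΣRT = 10290, M = 735.000
Σ(x−M)² = 2036356.00; s = √(2036356.00/13) = 395.781
Cutoffs: 735.000 ± 2.5·395.781 → [-254.5, 1724.5]
Outside: 2064 → excluded.
Retained (n=13): Σ = 8226, mean = 8226/13 = 632.769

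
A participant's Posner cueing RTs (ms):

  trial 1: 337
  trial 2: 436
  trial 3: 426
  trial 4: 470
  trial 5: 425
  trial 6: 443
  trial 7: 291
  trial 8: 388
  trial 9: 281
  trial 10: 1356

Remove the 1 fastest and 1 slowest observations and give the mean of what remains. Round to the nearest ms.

402 ms

Sorted: 281, 291, 337, 388, 425, 426, 436, 443, 470, 1356
Drop lowest 1 (281) and highest 1 (1356)
Remaining (n=8): Σ = 3216, mean = 3216/8 = 402.000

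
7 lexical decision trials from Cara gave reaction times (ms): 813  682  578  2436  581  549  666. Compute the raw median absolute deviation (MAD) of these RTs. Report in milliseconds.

88 ms

Sorted: 549, 578, 581, 666, 682, 813, 2436 → median = 666
|x − 666|: 147, 16, 88, 1770, 85, 117, 0
Sorted deviations: 0, 16, 85, 88, 117, 147, 1770 → MAD = 88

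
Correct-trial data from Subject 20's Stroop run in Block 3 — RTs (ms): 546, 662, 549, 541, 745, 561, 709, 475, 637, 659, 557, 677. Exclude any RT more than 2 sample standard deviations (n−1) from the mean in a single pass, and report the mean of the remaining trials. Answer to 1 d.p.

n = 12, ΣRT = 7318, M = 609.833
Σ(x−M)² = 74361.67; s = √(74361.67/11) = 82.220
Cutoffs: 609.833 ± 2·82.220 → [445.4, 774.3]
No RTs fall outside the cutoffs; all 12 retained. Mean = 7318/12 = 609.833

609.8 ms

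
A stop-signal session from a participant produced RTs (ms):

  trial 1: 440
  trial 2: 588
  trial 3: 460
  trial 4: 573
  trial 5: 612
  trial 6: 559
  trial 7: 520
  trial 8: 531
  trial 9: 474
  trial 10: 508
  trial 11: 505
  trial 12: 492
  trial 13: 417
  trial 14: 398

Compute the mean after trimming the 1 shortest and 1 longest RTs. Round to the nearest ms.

Sorted: 398, 417, 440, 460, 474, 492, 505, 508, 520, 531, 559, 573, 588, 612
Drop lowest 1 (398) and highest 1 (612)
Remaining (n=12): Σ = 6067, mean = 6067/12 = 505.583

506 ms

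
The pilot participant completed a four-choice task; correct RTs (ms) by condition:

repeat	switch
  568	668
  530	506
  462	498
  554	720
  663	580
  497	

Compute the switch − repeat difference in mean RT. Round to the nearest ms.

49 ms

M(repeat) = 3274/6 = 545.667
M(switch) = 2972/5 = 594.400
Difference = 594.400 − 545.667 = 48.733 ms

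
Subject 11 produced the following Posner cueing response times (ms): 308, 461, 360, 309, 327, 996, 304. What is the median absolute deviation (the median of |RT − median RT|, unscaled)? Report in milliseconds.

Sorted: 304, 308, 309, 327, 360, 461, 996 → median = 327
|x − 327|: 19, 134, 33, 18, 0, 669, 23
Sorted deviations: 0, 18, 19, 23, 33, 134, 669 → MAD = 23

23 ms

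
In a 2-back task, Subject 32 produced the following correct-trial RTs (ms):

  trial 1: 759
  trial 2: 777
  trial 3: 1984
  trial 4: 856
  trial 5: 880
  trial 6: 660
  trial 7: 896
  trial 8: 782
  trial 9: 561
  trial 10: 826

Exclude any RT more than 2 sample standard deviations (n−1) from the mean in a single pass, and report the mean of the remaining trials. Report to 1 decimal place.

n = 10, ΣRT = 8981, M = 898.100
Σ(x−M)² = 1404302.90; s = √(1404302.90/9) = 395.011
Cutoffs: 898.100 ± 2·395.011 → [108.1, 1688.1]
Outside: 1984 → excluded.
Retained (n=9): Σ = 6997, mean = 6997/9 = 777.444

777.4 ms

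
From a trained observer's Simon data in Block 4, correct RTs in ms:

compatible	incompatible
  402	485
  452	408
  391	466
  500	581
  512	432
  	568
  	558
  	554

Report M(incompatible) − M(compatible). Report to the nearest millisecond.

M(compatible) = 2257/5 = 451.400
M(incompatible) = 4052/8 = 506.500
Difference = 506.500 − 451.400 = 55.100 ms

55 ms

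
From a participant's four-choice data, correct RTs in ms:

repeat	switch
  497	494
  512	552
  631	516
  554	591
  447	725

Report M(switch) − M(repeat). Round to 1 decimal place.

M(repeat) = 2641/5 = 528.200
M(switch) = 2878/5 = 575.600
Difference = 575.600 − 528.200 = 47.400 ms

47.4 ms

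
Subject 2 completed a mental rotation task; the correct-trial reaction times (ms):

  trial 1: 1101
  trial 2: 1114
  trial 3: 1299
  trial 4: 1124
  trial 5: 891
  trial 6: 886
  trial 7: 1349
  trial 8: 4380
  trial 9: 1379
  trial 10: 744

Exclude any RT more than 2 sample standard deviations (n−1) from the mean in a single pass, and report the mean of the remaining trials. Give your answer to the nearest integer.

1099 ms

n = 10, ΣRT = 14267, M = 1426.700
Σ(x−M)² = 10087500.10; s = √(10087500.10/9) = 1058.694
Cutoffs: 1426.700 ± 2·1058.694 → [-690.7, 3544.1]
Outside: 4380 → excluded.
Retained (n=9): Σ = 9887, mean = 9887/9 = 1098.556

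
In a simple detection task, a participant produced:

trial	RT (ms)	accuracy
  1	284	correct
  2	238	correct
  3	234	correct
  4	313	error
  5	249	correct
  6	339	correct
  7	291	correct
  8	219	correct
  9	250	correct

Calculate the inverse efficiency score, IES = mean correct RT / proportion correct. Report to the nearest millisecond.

Correct trials (n=8): 284, 238, 234, 249, 339, 291, 219, 250
Mean correct RT = 2104/8 = 263.0000 ms
Proportion correct = 8/9
IES = 263.0000 / (8/9) = 295.875 ms

296 ms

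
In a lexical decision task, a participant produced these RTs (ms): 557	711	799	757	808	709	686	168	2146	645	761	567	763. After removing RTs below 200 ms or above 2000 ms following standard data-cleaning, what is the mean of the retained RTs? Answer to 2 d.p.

705.73 ms

Excluded: 168, 2146
Retained (n=11): Σ = 7763
Mean = 7763/11 = 705.7273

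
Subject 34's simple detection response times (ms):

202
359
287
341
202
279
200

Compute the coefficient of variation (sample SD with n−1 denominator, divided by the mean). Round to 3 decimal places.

n = 7, Σ = 1870, M = 267.1429
Σ(x−M)² = 27422.857; s = √(27422.857/6) = 67.6053
CV = 67.6053 / 267.1429 = 0.25307

0.253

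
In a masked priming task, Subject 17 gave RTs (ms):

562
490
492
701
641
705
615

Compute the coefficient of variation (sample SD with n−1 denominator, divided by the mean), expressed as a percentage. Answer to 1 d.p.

n = 7, Σ = 4206, M = 600.8571
Σ(x−M)² = 48334.857; s = √(48334.857/6) = 89.7542
CV = 89.7542 / 600.8571 = 0.14938 = 14.938%

14.9%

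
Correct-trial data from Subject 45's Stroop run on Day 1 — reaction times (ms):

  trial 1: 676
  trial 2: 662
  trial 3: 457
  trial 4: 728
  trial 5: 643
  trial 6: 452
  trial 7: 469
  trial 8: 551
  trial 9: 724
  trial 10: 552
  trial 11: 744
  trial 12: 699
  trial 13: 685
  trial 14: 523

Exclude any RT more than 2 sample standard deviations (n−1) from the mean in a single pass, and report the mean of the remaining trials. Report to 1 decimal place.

n = 14, ΣRT = 8565, M = 611.786
Σ(x−M)² = 149194.36; s = √(149194.36/13) = 107.128
Cutoffs: 611.786 ± 2·107.128 → [397.5, 826.0]
No RTs fall outside the cutoffs; all 14 retained. Mean = 8565/14 = 611.786

611.8 ms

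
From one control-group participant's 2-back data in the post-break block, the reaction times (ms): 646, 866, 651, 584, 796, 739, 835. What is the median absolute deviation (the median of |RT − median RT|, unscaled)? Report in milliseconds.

93 ms

Sorted: 584, 646, 651, 739, 796, 835, 866 → median = 739
|x − 739|: 93, 127, 88, 155, 57, 0, 96
Sorted deviations: 0, 57, 88, 93, 96, 127, 155 → MAD = 93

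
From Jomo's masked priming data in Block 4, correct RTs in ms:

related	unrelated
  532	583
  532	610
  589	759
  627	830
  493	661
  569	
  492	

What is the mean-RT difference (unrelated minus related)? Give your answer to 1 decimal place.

140.9 ms

M(related) = 3834/7 = 547.714
M(unrelated) = 3443/5 = 688.600
Difference = 688.600 − 547.714 = 140.886 ms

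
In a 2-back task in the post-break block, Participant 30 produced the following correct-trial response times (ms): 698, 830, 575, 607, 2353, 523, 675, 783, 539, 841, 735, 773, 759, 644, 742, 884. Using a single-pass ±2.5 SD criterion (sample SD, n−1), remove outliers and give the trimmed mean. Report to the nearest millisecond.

707 ms

n = 16, ΣRT = 12961, M = 810.062
Σ(x−M)² = 2713202.94; s = √(2713202.94/15) = 425.300
Cutoffs: 810.062 ± 2.5·425.300 → [-253.2, 1873.3]
Outside: 2353 → excluded.
Retained (n=15): Σ = 10608, mean = 10608/15 = 707.200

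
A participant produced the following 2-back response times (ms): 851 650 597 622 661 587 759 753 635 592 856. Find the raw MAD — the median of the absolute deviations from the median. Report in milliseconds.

58 ms

Sorted: 587, 592, 597, 622, 635, 650, 661, 753, 759, 851, 856 → median = 650
|x − 650|: 201, 0, 53, 28, 11, 63, 109, 103, 15, 58, 206
Sorted deviations: 0, 11, 15, 28, 53, 58, 63, 103, 109, 201, 206 → MAD = 58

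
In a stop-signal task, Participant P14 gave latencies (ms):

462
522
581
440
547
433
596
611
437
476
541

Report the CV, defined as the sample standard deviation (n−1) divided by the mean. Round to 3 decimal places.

0.130

n = 11, Σ = 5646, M = 513.2727
Σ(x−M)² = 44612.182; s = √(44612.182/10) = 66.7924
CV = 66.7924 / 513.2727 = 0.13013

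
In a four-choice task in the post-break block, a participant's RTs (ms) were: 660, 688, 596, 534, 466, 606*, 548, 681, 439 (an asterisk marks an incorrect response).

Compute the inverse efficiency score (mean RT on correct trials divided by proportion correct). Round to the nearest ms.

Correct trials (n=8): 660, 688, 596, 534, 466, 548, 681, 439
Mean correct RT = 4612/8 = 576.5000 ms
Proportion correct = 8/9
IES = 576.5000 / (8/9) = 648.562 ms

649 ms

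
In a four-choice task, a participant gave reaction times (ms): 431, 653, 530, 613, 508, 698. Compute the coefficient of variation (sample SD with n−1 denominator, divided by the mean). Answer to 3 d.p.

n = 6, Σ = 3433, M = 572.1667
Σ(x−M)² = 49858.833; s = √(49858.833/5) = 99.8587
CV = 99.8587 / 572.1667 = 0.17453

0.175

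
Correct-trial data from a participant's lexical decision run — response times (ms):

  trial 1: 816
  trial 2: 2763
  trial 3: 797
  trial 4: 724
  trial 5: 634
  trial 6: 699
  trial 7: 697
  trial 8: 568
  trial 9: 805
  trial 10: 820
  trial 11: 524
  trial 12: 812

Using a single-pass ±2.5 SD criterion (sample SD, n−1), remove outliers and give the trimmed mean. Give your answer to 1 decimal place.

n = 12, ΣRT = 10659, M = 888.250
Σ(x−M)² = 3944888.25; s = √(3944888.25/11) = 598.854
Cutoffs: 888.250 ± 2.5·598.854 → [-608.9, 2385.4]
Outside: 2763 → excluded.
Retained (n=11): Σ = 7896, mean = 7896/11 = 717.818

717.8 ms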